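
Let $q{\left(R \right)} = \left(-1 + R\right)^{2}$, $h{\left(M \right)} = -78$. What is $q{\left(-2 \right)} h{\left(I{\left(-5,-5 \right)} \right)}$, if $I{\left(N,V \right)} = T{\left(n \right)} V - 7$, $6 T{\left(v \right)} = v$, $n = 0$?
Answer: $-702$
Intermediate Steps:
$T{\left(v \right)} = \frac{v}{6}$
$I{\left(N,V \right)} = -7$ ($I{\left(N,V \right)} = \frac{1}{6} \cdot 0 V - 7 = 0 V - 7 = 0 - 7 = -7$)
$q{\left(-2 \right)} h{\left(I{\left(-5,-5 \right)} \right)} = \left(-1 - 2\right)^{2} \left(-78\right) = \left(-3\right)^{2} \left(-78\right) = 9 \left(-78\right) = -702$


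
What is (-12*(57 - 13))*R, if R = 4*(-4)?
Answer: 8448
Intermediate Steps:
R = -16
(-12*(57 - 13))*R = -12*(57 - 13)*(-16) = -12*44*(-16) = -528*(-16) = 8448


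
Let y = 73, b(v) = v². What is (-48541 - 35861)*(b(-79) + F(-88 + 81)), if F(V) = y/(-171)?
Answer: -10007620164/19 ≈ -5.2672e+8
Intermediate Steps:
F(V) = -73/171 (F(V) = 73/(-171) = 73*(-1/171) = -73/171)
(-48541 - 35861)*(b(-79) + F(-88 + 81)) = (-48541 - 35861)*((-79)² - 73/171) = -84402*(6241 - 73/171) = -84402*1067138/171 = -10007620164/19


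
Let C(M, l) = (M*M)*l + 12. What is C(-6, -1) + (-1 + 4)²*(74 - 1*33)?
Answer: 345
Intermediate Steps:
C(M, l) = 12 + l*M² (C(M, l) = M²*l + 12 = l*M² + 12 = 12 + l*M²)
C(-6, -1) + (-1 + 4)²*(74 - 1*33) = (12 - 1*(-6)²) + (-1 + 4)²*(74 - 1*33) = (12 - 1*36) + 3²*(74 - 33) = (12 - 36) + 9*41 = -24 + 369 = 345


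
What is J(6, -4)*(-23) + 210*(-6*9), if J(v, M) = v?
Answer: -11478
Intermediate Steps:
J(6, -4)*(-23) + 210*(-6*9) = 6*(-23) + 210*(-6*9) = -138 + 210*(-54) = -138 - 11340 = -11478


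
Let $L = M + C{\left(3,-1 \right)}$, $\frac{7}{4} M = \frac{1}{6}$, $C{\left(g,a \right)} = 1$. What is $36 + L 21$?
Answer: $59$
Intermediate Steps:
$M = \frac{2}{21}$ ($M = \frac{4}{7 \cdot 6} = \frac{4}{7} \cdot \frac{1}{6} = \frac{2}{21} \approx 0.095238$)
$L = \frac{23}{21}$ ($L = \frac{2}{21} + 1 = \frac{23}{21} \approx 1.0952$)
$36 + L 21 = 36 + \frac{23}{21} \cdot 21 = 36 + 23 = 59$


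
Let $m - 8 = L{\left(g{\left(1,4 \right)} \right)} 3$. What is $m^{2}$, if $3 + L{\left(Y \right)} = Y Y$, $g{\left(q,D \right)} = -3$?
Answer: $676$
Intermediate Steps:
$L{\left(Y \right)} = -3 + Y^{2}$ ($L{\left(Y \right)} = -3 + Y Y = -3 + Y^{2}$)
$m = 26$ ($m = 8 + \left(-3 + \left(-3\right)^{2}\right) 3 = 8 + \left(-3 + 9\right) 3 = 8 + 6 \cdot 3 = 8 + 18 = 26$)
$m^{2} = 26^{2} = 676$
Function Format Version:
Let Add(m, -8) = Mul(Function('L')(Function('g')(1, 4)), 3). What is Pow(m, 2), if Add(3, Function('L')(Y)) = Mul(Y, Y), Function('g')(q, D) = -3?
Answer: 676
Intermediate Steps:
Function('L')(Y) = Add(-3, Pow(Y, 2)) (Function('L')(Y) = Add(-3, Mul(Y, Y)) = Add(-3, Pow(Y, 2)))
m = 26 (m = Add(8, Mul(Add(-3, Pow(-3, 2)), 3)) = Add(8, Mul(Add(-3, 9), 3)) = Add(8, Mul(6, 3)) = Add(8, 18) = 26)
Pow(m, 2) = Pow(26, 2) = 676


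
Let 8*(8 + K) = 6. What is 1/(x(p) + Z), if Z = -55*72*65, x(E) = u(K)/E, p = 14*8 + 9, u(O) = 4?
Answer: -121/31145396 ≈ -3.8850e-6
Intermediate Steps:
K = -29/4 (K = -8 + (⅛)*6 = -8 + ¾ = -29/4 ≈ -7.2500)
p = 121 (p = 112 + 9 = 121)
x(E) = 4/E
Z = -257400 (Z = -3960*65 = -257400)
1/(x(p) + Z) = 1/(4/121 - 257400) = 1/(-31145396/121) = -121/31145396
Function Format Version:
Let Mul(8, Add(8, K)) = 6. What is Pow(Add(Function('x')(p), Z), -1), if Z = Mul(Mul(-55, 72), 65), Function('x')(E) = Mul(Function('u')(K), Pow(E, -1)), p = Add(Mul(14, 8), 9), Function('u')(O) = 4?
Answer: Rational(-121, 31145396) ≈ -3.8850e-6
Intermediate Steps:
K = Rational(-29, 4) (K = Add(-8, Mul(Rational(1, 8), 6)) = Add(-8, Rational(3, 4)) = Rational(-29, 4) ≈ -7.2500)
p = 121 (p = Add(112, 9) = 121)
Function('x')(E) = Mul(4, Pow(E, -1))
Z = -257400 (Z = Mul(-3960, 65) = -257400)
Pow(Add(Function('x')(p), Z), -1) = Pow(Add(Mul(4, Pow(121, -1)), -257400), -1) = Pow(Add(Mul(4, Rational(1, 121)), -257400), -1) = Pow(Add(Rational(4, 121), -257400), -1) = Pow(Rational(-31145396, 121), -1) = Rational(-121, 31145396)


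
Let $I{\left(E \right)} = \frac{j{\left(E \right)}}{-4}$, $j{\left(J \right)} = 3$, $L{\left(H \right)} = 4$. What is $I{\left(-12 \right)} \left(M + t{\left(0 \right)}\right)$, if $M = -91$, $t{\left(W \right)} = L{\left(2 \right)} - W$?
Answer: $\frac{261}{4} \approx 65.25$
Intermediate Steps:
$t{\left(W \right)} = 4 - W$
$I{\left(E \right)} = - \frac{3}{4}$ ($I{\left(E \right)} = \frac{3}{-4} = 3 \left(- \frac{1}{4}\right) = - \frac{3}{4}$)
$I{\left(-12 \right)} \left(M + t{\left(0 \right)}\right) = - \frac{3 \left(-91 + \left(4 - 0\right)\right)}{4} = - \frac{3 \left(-91 + \left(4 + 0\right)\right)}{4} = - \frac{3 \left(-91 + 4\right)}{4} = \left(- \frac{3}{4}\right) \left(-87\right) = \frac{261}{4}$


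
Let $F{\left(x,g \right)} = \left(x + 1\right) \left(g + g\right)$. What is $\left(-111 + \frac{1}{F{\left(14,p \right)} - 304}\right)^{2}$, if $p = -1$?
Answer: $\frac{1374555625}{111556} \approx 12322.0$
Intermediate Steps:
$F{\left(x,g \right)} = 2 g \left(1 + x\right)$ ($F{\left(x,g \right)} = \left(1 + x\right) 2 g = 2 g \left(1 + x\right)$)
$\left(-111 + \frac{1}{F{\left(14,p \right)} - 304}\right)^{2} = \left(-111 + \frac{1}{2 \left(-1\right) \left(1 + 14\right) - 304}\right)^{2} = \left(-111 + \frac{1}{2 \left(-1\right) 15 - 304}\right)^{2} = \left(-111 + \frac{1}{-30 - 304}\right)^{2} = \left(-111 + \frac{1}{-334}\right)^{2} = \left(-111 - \frac{1}{334}\right)^{2} = \left(- \frac{37075}{334}\right)^{2} = \frac{1374555625}{111556}$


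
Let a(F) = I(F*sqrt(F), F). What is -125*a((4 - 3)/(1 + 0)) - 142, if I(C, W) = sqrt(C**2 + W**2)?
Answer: -142 - 125*sqrt(2) ≈ -318.78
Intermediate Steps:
a(F) = sqrt(F**2 + F**3) (a(F) = sqrt((F*sqrt(F))**2 + F**2) = sqrt((F**(3/2))**2 + F**2) = sqrt(F**3 + F**2) = sqrt(F**2 + F**3))
-125*a((4 - 3)/(1 + 0)) - 142 = -125*sqrt(1 + (4 - 3)/(1 + 0)) - 142 = -125*sqrt(1 + 1/1) - 142 = -125*sqrt(1 + 1*1) - 142 = -125*sqrt(1 + 1) - 142 = -125*sqrt(2) - 142 = -142 - 125*sqrt(2)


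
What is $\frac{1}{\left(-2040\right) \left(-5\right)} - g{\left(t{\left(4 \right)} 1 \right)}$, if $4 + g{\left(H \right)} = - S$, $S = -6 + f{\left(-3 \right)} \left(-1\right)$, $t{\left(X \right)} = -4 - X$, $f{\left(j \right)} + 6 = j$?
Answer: $\frac{71401}{10200} \approx 7.0001$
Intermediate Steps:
$f{\left(j \right)} = -6 + j$
$S = 3$ ($S = -6 + \left(-6 - 3\right) \left(-1\right) = -6 - -9 = -6 + 9 = 3$)
$g{\left(H \right)} = -7$ ($g{\left(H \right)} = -4 - 3 = -7$)
$\frac{1}{\left(-2040\right) \left(-5\right)} - g{\left(t{\left(4 \right)} 1 \right)} = \frac{1}{\left(-2040\right) \left(-5\right)} - -7 = \frac{1}{10200} + 7 = \frac{71401}{10200}$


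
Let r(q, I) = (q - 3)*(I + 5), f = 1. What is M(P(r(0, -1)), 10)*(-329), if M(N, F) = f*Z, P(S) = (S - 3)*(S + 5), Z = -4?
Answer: 1316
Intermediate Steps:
r(q, I) = (-3 + q)*(5 + I)
P(S) = (-3 + S)*(5 + S)
M(N, F) = -4 (M(N, F) = 1*(-4) = -4)
M(P(r(0, -1)), 10)*(-329) = -4*(-329) = 1316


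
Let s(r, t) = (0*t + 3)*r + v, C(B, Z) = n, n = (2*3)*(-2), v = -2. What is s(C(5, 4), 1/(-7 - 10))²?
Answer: 1444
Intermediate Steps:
n = -12 (n = 6*(-2) = -12)
C(B, Z) = -12
s(r, t) = -2 + 3*r (s(r, t) = (0*t + 3)*r - 2 = (0 + 3)*r - 2 = 3*r - 2 = -2 + 3*r)
s(C(5, 4), 1/(-7 - 10))² = (-2 + 3*(-12))² = (-2 - 36)² = (-38)² = 1444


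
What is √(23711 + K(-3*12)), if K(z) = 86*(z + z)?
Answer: √17519 ≈ 132.36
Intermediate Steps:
K(z) = 172*z (K(z) = 86*(2*z) = 172*z)
√(23711 + K(-3*12)) = √(23711 + 172*(-3*12)) = √(23711 + 172*(-36)) = √(23711 - 6192) = √17519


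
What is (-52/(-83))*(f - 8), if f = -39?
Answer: -2444/83 ≈ -29.446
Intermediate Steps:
(-52/(-83))*(f - 8) = (-52/(-83))*(-39 - 8) = -52*(-1/83)*(-47) = (52/83)*(-47) = -2444/83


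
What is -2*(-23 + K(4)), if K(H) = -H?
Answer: 54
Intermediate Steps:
-2*(-23 + K(4)) = -2*(-23 - 1*4) = -2*(-23 - 4) = -2*(-27) = 54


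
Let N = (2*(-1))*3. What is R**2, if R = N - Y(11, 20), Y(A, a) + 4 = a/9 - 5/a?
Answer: 20449/1296 ≈ 15.779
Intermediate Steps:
Y(A, a) = -4 - 5/a + a/9 (Y(A, a) = -4 + (a/9 - 5/a) = -4 + (-5/a + a/9) = -4 - 5/a + a/9)
N = -6 (N = -2*3 = -6)
R = -143/36 (R = -6 - (-4 - 5/20 + (1/9)*20) = -6 - (-4 - 5*1/20 + 20/9) = -6 - (-4 - 1/4 + 20/9) = -6 - 1*(-73/36) = -6 + 73/36 = -143/36 ≈ -3.9722)
R**2 = (-143/36)**2 = 20449/1296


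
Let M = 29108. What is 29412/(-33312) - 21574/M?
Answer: -32808283/20200952 ≈ -1.6241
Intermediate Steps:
29412/(-33312) - 21574/M = 29412/(-33312) - 21574/29108 = 29412*(-1/33312) - 21574*1/29108 = -2451/2776 - 10787/14554 = -32808283/20200952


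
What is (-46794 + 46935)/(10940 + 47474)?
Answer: 141/58414 ≈ 0.0024138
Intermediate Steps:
(-46794 + 46935)/(10940 + 47474) = 141/58414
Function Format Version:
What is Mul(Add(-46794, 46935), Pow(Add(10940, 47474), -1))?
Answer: Rational(141, 58414) ≈ 0.0024138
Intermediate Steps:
Mul(Add(-46794, 46935), Pow(Add(10940, 47474), -1)) = Mul(141, Pow(58414, -1)) = Mul(141, Rational(1, 58414)) = Rational(141, 58414)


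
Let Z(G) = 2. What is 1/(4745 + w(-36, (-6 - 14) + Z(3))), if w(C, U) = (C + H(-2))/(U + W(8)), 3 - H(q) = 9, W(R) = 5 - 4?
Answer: 17/80707 ≈ 0.00021064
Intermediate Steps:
W(R) = 1
H(q) = -6 (H(q) = 3 - 1*9 = 3 - 9 = -6)
w(C, U) = (-6 + C)/(1 + U) (w(C, U) = (C - 6)/(U + 1) = (-6 + C)/(1 + U))
1/(4745 + w(-36, (-6 - 14) + Z(3))) = 1/(4745 + (-6 - 36)/(1 + ((-6 - 14) + 2))) = 1/(4745 - 42/(1 + (-20 + 2))) = 1/(4745 - 42/(1 - 18)) = 1/(4745 - 42/(-17)) = 1/(4745 - 1/17*(-42)) = 1/(4745 + 42/17) = 1/(80707/17) = 17/80707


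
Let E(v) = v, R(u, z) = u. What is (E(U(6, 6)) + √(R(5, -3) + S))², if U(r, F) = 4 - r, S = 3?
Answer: 12 - 8*√2 ≈ 0.68629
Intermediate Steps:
(E(U(6, 6)) + √(R(5, -3) + S))² = ((4 - 1*6) + √(5 + 3))² = ((4 - 6) + √8)² = (-2 + 2*√2)²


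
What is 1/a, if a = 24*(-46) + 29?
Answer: -1/1075 ≈ -0.00093023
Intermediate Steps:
a = -1075 (a = -1104 + 29 = -1075)
1/a = 1/(-1075) = -1/1075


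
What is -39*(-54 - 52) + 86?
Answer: 4220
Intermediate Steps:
-39*(-54 - 52) + 86 = -39*(-106) + 86 = 4134 + 86 = 4220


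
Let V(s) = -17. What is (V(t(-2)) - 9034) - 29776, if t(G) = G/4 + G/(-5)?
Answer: -38827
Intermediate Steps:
t(G) = G/20 (t(G) = G*(1/4) + G*(-1/5) = G/4 - G/5 = G/20)
(V(t(-2)) - 9034) - 29776 = (-17 - 9034) - 29776 = -9051 - 29776 = -38827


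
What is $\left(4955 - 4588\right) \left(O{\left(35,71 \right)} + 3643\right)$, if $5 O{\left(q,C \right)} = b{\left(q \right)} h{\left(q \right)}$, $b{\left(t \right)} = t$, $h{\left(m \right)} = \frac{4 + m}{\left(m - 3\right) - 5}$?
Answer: $\frac{12066226}{9} \approx 1.3407 \cdot 10^{6}$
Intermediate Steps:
$h{\left(m \right)} = \frac{4 + m}{-8 + m}$ ($h{\left(m \right)} = \frac{4 + m}{\left(-3 + m\right) - 5} = \frac{4 + m}{-8 + m}$)
$O{\left(q,C \right)} = \frac{q \left(4 + q\right)}{5 \left(-8 + q\right)}$ ($O{\left(q,C \right)} = \frac{q \frac{4 + q}{-8 + q}}{5} = \frac{q \frac{1}{-8 + q} \left(4 + q\right)}{5} = \frac{q \left(4 + q\right)}{5 \left(-8 + q\right)}$)
$\left(4955 - 4588\right) \left(O{\left(35,71 \right)} + 3643\right) = \left(4955 - 4588\right) \left(\frac{1}{5} \cdot 35 \frac{1}{-8 + 35} \left(4 + 35\right) + 3643\right) = 367 \left(\frac{1}{5} \cdot 35 \cdot \frac{1}{27} \cdot 39 + 3643\right) = 367 \left(\frac{91}{9} + 3643\right) = 367 \cdot \frac{32878}{9} = \frac{12066226}{9}$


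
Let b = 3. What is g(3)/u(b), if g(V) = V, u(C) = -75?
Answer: -1/25 ≈ -0.040000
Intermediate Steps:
g(3)/u(b) = 3/(-75) = -1/75*3 = -1/25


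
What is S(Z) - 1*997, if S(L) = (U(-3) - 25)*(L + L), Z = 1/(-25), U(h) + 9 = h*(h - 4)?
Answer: -24899/25 ≈ -995.96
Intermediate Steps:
U(h) = -9 + h*(-4 + h) (U(h) = -9 + h*(h - 4) = -9 + h*(-4 + h))
Z = -1/25 ≈ -0.040000
S(L) = -26*L (S(L) = ((-9 + (-3)² - 4*(-3)) - 25)*(L + L) = ((-9 + 9 + 12) - 25)*(2*L) = (12 - 25)*(2*L) = -26*L)
S(Z) - 1*997 = -26*(-1/25) - 1*997 = 26/25 - 997 = -24899/25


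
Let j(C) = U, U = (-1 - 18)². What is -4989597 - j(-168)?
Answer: -4989958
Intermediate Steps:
U = 361 (U = (-19)² = 361)
j(C) = 361
-4989597 - j(-168) = -4989597 - 1*361 = -4989597 - 361 = -4989958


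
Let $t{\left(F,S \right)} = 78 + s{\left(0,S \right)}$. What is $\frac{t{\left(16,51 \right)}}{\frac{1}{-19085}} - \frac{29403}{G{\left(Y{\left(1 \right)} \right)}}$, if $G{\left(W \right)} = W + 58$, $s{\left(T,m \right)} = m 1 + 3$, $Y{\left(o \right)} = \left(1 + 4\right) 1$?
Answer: $- \frac{17637807}{7} \approx -2.5197 \cdot 10^{6}$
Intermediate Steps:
$Y{\left(o \right)} = 5$ ($Y{\left(o \right)} = 5 \cdot 1 = 5$)
$s{\left(T,m \right)} = 3 + m$ ($s{\left(T,m \right)} = m + 3 = 3 + m$)
$t{\left(F,S \right)} = 81 + S$ ($t{\left(F,S \right)} = 78 + \left(3 + S\right) = 81 + S$)
$G{\left(W \right)} = 58 + W$
$\frac{t{\left(16,51 \right)}}{\frac{1}{-19085}} - \frac{29403}{G{\left(Y{\left(1 \right)} \right)}} = \frac{81 + 51}{\frac{1}{-19085}} - \frac{29403}{58 + 5} = \frac{132}{- \frac{1}{19085}} - \frac{29403}{63} = 132 \left(-19085\right) - \frac{3267}{7} = -2519220 - \frac{3267}{7} = - \frac{17637807}{7}$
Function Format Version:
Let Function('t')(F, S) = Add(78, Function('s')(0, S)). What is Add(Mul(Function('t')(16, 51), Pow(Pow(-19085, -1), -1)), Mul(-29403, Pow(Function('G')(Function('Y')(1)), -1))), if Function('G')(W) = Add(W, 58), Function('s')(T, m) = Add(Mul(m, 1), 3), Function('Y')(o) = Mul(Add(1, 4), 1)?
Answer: Rational(-17637807, 7) ≈ -2.5197e+6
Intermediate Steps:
Function('Y')(o) = 5 (Function('Y')(o) = Mul(5, 1) = 5)
Function('s')(T, m) = Add(3, m) (Function('s')(T, m) = Add(m, 3) = Add(3, m))
Function('t')(F, S) = Add(81, S) (Function('t')(F, S) = Add(78, Add(3, S)) = Add(81, S))
Function('G')(W) = Add(58, W)
Add(Mul(Function('t')(16, 51), Pow(Pow(-19085, -1), -1)), Mul(-29403, Pow(Function('G')(Function('Y')(1)), -1))) = Add(Mul(Add(81, 51), Pow(Pow(-19085, -1), -1)), Mul(-29403, Pow(Add(58, 5), -1))) = Add(Mul(132, Pow(Rational(-1, 19085), -1)), Mul(-29403, Pow(63, -1))) = Add(Mul(132, -19085), Mul(-29403, Rational(1, 63))) = Add(-2519220, Rational(-3267, 7)) = Rational(-17637807, 7)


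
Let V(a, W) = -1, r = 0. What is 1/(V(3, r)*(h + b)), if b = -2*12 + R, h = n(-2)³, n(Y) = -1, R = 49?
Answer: -1/24 ≈ -0.041667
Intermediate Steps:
h = -1 (h = (-1)³ = -1)
b = 25 (b = -2*12 + 49 = -24 + 49 = 25)
1/(V(3, r)*(h + b)) = 1/(-(-1 + 25)) = 1/(-1*24) = 1/(-24) = -1/24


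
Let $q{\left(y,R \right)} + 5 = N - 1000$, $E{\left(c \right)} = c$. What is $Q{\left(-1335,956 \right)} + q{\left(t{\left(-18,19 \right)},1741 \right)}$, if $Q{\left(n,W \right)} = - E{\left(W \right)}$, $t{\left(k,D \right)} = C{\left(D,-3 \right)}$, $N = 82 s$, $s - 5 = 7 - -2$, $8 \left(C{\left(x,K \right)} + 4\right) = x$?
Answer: $-813$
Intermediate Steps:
$C{\left(x,K \right)} = -4 + \frac{x}{8}$
$s = 14$ ($s = 5 + \left(7 - -2\right) = 5 + \left(7 + 2\right) = 5 + 9 = 14$)
$N = 1148$ ($N = 82 \cdot 14 = 1148$)
$t{\left(k,D \right)} = -4 + \frac{D}{8}$
$q{\left(y,R \right)} = 143$ ($q{\left(y,R \right)} = -5 + \left(1148 - 1000\right) = -5 + 148 = 143$)
$Q{\left(n,W \right)} = - W$
$Q{\left(-1335,956 \right)} + q{\left(t{\left(-18,19 \right)},1741 \right)} = \left(-1\right) 956 + 143 = -956 + 143 = -813$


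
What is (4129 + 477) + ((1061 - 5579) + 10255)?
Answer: 10343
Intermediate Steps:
(4129 + 477) + ((1061 - 5579) + 10255) = 4606 + (-4518 + 10255) = 4606 + 5737 = 10343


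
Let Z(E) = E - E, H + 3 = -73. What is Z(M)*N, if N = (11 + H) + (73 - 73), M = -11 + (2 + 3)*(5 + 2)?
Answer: 0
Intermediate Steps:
H = -76 (H = -3 - 73 = -76)
M = 24 (M = -11 + 5*7 = -11 + 35 = 24)
N = -65 (N = (11 - 76) + (73 - 73) = -65 + 0 = -65)
Z(E) = 0
Z(M)*N = 0*(-65) = 0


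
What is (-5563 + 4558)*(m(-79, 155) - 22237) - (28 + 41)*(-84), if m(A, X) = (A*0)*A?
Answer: 22353981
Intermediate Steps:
m(A, X) = 0 (m(A, X) = 0*A = 0)
(-5563 + 4558)*(m(-79, 155) - 22237) - (28 + 41)*(-84) = (-5563 + 4558)*(0 - 22237) - (28 + 41)*(-84) = -1005*(-22237) - 69*(-84) = 22348185 - 1*(-5796) = 22348185 + 5796 = 22353981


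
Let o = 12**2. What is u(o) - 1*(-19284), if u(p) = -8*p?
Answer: 18132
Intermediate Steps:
o = 144
u(p) = -8*p
u(o) - 1*(-19284) = -8*144 - 1*(-19284) = -1152 + 19284 = 18132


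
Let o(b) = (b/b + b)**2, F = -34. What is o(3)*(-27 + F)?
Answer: -976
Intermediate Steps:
o(b) = (1 + b)**2
o(3)*(-27 + F) = (1 + 3)**2*(-27 - 34) = 4**2*(-61) = 16*(-61) = -976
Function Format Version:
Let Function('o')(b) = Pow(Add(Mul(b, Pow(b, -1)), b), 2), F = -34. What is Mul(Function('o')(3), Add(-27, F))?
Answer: -976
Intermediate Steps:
Function('o')(b) = Pow(Add(1, b), 2)
Mul(Function('o')(3), Add(-27, F)) = Mul(Pow(Add(1, 3), 2), Add(-27, -34)) = Mul(Pow(4, 2), -61) = Mul(16, -61) = -976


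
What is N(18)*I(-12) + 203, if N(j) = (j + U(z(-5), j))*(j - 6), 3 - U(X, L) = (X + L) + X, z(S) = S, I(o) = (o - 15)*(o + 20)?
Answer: -33493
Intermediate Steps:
I(o) = (-15 + o)*(20 + o)
U(X, L) = 3 - L - 2*X (U(X, L) = 3 - ((X + L) + X) = 3 - ((L + X) + X) = 3 - (L + 2*X) = 3 + (-L - 2*X) = 3 - L - 2*X)
N(j) = -78 + 13*j (N(j) = (j + (3 - j - 2*(-5)))*(j - 6) = (j + (3 - j + 10))*(-6 + j) = (j + (13 - j))*(-6 + j) = 13*(-6 + j) = -78 + 13*j)
N(18)*I(-12) + 203 = (-78 + 13*18)*(-300 + (-12)**2 + 5*(-12)) + 203 = (-78 + 234)*(-300 + 144 - 60) + 203 = 156*(-216) + 203 = -33696 + 203 = -33493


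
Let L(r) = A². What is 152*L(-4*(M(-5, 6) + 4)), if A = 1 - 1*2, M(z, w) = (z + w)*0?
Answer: 152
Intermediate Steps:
M(z, w) = 0 (M(z, w) = (w + z)*0 = 0)
A = -1 (A = 1 - 2 = -1)
L(r) = 1 (L(r) = (-1)² = 1)
152*L(-4*(M(-5, 6) + 4)) = 152*1 = 152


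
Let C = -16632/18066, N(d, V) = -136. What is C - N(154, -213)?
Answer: 406724/3011 ≈ 135.08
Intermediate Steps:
C = -2772/3011 (C = -16632*1/18066 = -2772/3011 ≈ -0.92062)
C - N(154, -213) = -2772/3011 - 1*(-136) = -2772/3011 + 136 = 406724/3011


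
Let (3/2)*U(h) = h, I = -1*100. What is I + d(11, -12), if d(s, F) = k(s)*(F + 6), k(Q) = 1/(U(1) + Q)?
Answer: -3518/35 ≈ -100.51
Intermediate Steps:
I = -100
U(h) = 2*h/3
k(Q) = 1/(⅔ + Q) (k(Q) = 1/((⅔)*1 + Q) = 1/(⅔ + Q))
d(s, F) = 3*(6 + F)/(2 + 3*s) (d(s, F) = (3/(2 + 3*s))*(F + 6) = (3/(2 + 3*s))*(6 + F) = 3*(6 + F)/(2 + 3*s))
I + d(11, -12) = -100 + 3*(6 - 12)/(2 + 3*11) = -100 + 3*(-6)/(2 + 33) = -100 + 3*(-6)/35 = -100 + 3*(1/35)*(-6) = -100 - 18/35 = -3518/35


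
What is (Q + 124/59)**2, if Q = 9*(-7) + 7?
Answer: 10112400/3481 ≈ 2905.0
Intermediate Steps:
Q = -56 (Q = -63 + 7 = -56)
(Q + 124/59)**2 = (-56 + 124/59)**2 = (-3180/59)**2 = 10112400/3481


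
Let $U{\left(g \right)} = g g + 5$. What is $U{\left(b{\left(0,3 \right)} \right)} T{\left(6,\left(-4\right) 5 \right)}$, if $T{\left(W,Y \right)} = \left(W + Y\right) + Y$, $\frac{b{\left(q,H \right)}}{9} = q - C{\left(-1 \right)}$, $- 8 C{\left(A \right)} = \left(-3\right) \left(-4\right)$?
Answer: $- \frac{12733}{2} \approx -6366.5$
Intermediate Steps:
$C{\left(A \right)} = - \frac{3}{2}$ ($C{\left(A \right)} = - \frac{\left(-3\right) \left(-4\right)}{8} = \left(- \frac{1}{8}\right) 12 = - \frac{3}{2}$)
$b{\left(q,H \right)} = \frac{27}{2} + 9 q$ ($b{\left(q,H \right)} = 9 \left(q - - \frac{3}{2}\right) = 9 \left(q + \frac{3}{2}\right) = 9 \left(\frac{3}{2} + q\right) = \frac{27}{2} + 9 q$)
$U{\left(g \right)} = 5 + g^{2}$ ($U{\left(g \right)} = g^{2} + 5 = 5 + g^{2}$)
$T{\left(W,Y \right)} = W + 2 Y$
$U{\left(b{\left(0,3 \right)} \right)} T{\left(6,\left(-4\right) 5 \right)} = \left(5 + \left(\frac{27}{2} + 9 \cdot 0\right)^{2}\right) \left(6 + 2 \left(\left(-4\right) 5\right)\right) = \left(5 + \left(\frac{27}{2} + 0\right)^{2}\right) \left(6 + 2 \left(-20\right)\right) = \left(5 + \left(\frac{27}{2}\right)^{2}\right) \left(6 - 40\right) = \left(5 + \frac{729}{4}\right) \left(-34\right) = \frac{749}{4} \left(-34\right) = - \frac{12733}{2}$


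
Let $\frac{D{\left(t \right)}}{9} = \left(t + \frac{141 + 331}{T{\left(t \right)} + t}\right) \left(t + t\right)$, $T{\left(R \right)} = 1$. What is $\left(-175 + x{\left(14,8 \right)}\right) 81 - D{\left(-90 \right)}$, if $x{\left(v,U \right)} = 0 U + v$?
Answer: $- \frac{14901489}{89} \approx -1.6743 \cdot 10^{5}$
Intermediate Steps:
$x{\left(v,U \right)} = v$ ($x{\left(v,U \right)} = 0 + v = v$)
$D{\left(t \right)} = 18 t \left(t + \frac{472}{1 + t}\right)$ ($D{\left(t \right)} = 9 \left(t + \frac{141 + 331}{1 + t}\right) \left(t + t\right) = 9 \left(t + \frac{472}{1 + t}\right) 2 t = 9 \cdot 2 t \left(t + \frac{472}{1 + t}\right) = 18 t \left(t + \frac{472}{1 + t}\right)$)
$\left(-175 + x{\left(14,8 \right)}\right) 81 - D{\left(-90 \right)} = \left(-175 + 14\right) 81 - 18 \left(-90\right) \frac{1}{1 - 90} \left(472 - 90 + \left(-90\right)^{2}\right) = \left(-161\right) 81 - 18 \left(-90\right) \frac{1}{-89} \left(472 - 90 + 8100\right) = -13041 - 18 \left(-90\right) \left(- \frac{1}{89}\right) 8482 = -13041 - \frac{13740840}{89} = - \frac{14901489}{89}$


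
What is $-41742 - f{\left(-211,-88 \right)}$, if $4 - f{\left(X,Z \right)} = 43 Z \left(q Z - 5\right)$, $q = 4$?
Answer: $1309142$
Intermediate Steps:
$f{\left(X,Z \right)} = 4 - 43 Z \left(-5 + 4 Z\right)$ ($f{\left(X,Z \right)} = 4 - 43 Z \left(4 Z - 5\right) = 4 - 43 Z \left(-5 + 4 Z\right)$)
$-41742 - f{\left(-211,-88 \right)} = -41742 - \left(4 - 172 \left(-88\right)^{2} + 215 \left(-88\right)\right) = -41742 - \left(4 - 1331968 - 18920\right) = -41742 - -1350884 = -41742 + 1350884 = 1309142$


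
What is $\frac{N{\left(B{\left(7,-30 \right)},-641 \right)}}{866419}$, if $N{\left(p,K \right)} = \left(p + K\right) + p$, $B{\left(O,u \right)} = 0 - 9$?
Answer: $- \frac{659}{866419} \approx -0.0007606$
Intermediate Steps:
$B{\left(O,u \right)} = -9$ ($B{\left(O,u \right)} = 0 - 9 = -9$)
$N{\left(p,K \right)} = K + 2 p$ ($N{\left(p,K \right)} = \left(K + p\right) + p = K + 2 p$)
$\frac{N{\left(B{\left(7,-30 \right)},-641 \right)}}{866419} = \frac{-641 + 2 \left(-9\right)}{866419} = \left(-641 - 18\right) \frac{1}{866419} = \left(-659\right) \frac{1}{866419} = - \frac{659}{866419}$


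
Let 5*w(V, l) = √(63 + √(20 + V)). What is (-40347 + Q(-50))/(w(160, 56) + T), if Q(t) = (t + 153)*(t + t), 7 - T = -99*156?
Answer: -50647/(15451 + √(63 + 6*√5)/5) ≈ -3.2775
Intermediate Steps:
w(V, l) = √(63 + √(20 + V))/5
T = 15451 (T = 7 - (-99)*156 = 7 - 1*(-15444) = 7 + 15444 = 15451)
Q(t) = 2*t*(153 + t) (Q(t) = (153 + t)*(2*t) = 2*t*(153 + t))
(-40347 + Q(-50))/(w(160, 56) + T) = (-40347 + 2*(-50)*(153 - 50))/(√(63 + √(20 + 160))/5 + 15451) = (-40347 + 2*(-50)*103)/(√(63 + √180)/5 + 15451) = (-40347 - 10300)/(√(63 + 6*√5)/5 + 15451) = -50647/(15451 + √(63 + 6*√5)/5)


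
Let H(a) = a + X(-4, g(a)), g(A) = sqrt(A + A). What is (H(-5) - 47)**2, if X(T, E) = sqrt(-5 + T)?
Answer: 2695 - 312*I ≈ 2695.0 - 312.0*I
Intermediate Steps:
g(A) = sqrt(2)*sqrt(A) (g(A) = sqrt(2*A) = sqrt(2)*sqrt(A))
H(a) = a + 3*I (H(a) = a + sqrt(-5 - 4) = a + sqrt(-9) = a + 3*I)
(H(-5) - 47)**2 = ((-5 + 3*I) - 47)**2 = (-52 + 3*I)**2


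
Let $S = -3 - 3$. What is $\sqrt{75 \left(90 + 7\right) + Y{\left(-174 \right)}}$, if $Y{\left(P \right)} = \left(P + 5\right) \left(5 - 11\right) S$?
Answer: $\sqrt{1191} \approx 34.511$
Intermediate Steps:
$S = -6$
$Y{\left(P \right)} = 180 + 36 P$ ($Y{\left(P \right)} = \left(P + 5\right) \left(5 - 11\right) \left(-6\right) = \left(5 + P\right) \left(-6\right) \left(-6\right) = \left(-30 - 6 P\right) \left(-6\right) = 180 + 36 P$)
$\sqrt{75 \left(90 + 7\right) + Y{\left(-174 \right)}} = \sqrt{75 \left(90 + 7\right) + \left(180 + 36 \left(-174\right)\right)} = \sqrt{75 \cdot 97 + \left(180 - 6264\right)} = \sqrt{7275 - 6084} = \sqrt{1191}$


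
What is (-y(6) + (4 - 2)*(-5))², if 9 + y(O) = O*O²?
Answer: 47089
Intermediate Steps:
y(O) = -9 + O³ (y(O) = -9 + O*O² = -9 + O³)
(-y(6) + (4 - 2)*(-5))² = (-(-9 + 6³) + (4 - 2)*(-5))² = (-(-9 + 216) + 2*(-5))² = (-1*207 - 10)² = (-207 - 10)² = (-217)² = 47089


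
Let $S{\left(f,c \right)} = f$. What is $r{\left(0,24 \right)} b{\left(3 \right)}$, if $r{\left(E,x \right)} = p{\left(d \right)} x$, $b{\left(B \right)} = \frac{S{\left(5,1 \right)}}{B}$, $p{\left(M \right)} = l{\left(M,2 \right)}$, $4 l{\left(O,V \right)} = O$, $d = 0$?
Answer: $0$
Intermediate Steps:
$l{\left(O,V \right)} = \frac{O}{4}$
$p{\left(M \right)} = \frac{M}{4}$
$b{\left(B \right)} = \frac{5}{B}$
$r{\left(E,x \right)} = 0$ ($r{\left(E,x \right)} = \frac{1}{4} \cdot 0 x = 0 x = 0$)
$r{\left(0,24 \right)} b{\left(3 \right)} = 0 \cdot \frac{5}{3} = 0$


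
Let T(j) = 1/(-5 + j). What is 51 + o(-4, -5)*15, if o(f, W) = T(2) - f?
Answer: 106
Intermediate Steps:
o(f, W) = -⅓ - f (o(f, W) = 1/(-5 + 2) - f = 1/(-3) - f = -⅓ - f)
51 + o(-4, -5)*15 = 51 + (-⅓ - 1*(-4))*15 = 51 + (-⅓ + 4)*15 = 51 + (11/3)*15 = 51 + 55 = 106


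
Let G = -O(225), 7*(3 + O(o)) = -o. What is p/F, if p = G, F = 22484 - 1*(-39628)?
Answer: 41/72464 ≈ 0.00056580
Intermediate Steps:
F = 62112 (F = 22484 + 39628 = 62112)
O(o) = -3 - o/7 (O(o) = -3 + (-o)/7 = -3 - o/7)
G = 246/7 (G = -(-3 - 1/7*225) = -(-3 - 225/7) = -1*(-246/7) = 246/7 ≈ 35.143)
p = 246/7 ≈ 35.143
p/F = (246/7)/62112 = (246/7)*(1/62112) = 41/72464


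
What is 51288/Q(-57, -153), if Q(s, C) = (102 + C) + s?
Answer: -4274/9 ≈ -474.89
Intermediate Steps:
Q(s, C) = 102 + C + s
51288/Q(-57, -153) = 51288/(102 - 153 - 57) = 51288/(-108) = 51288*(-1/108) = -4274/9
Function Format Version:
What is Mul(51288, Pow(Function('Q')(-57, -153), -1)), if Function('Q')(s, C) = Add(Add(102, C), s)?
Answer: Rational(-4274, 9) ≈ -474.89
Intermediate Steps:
Function('Q')(s, C) = Add(102, C, s)
Mul(51288, Pow(Function('Q')(-57, -153), -1)) = Mul(51288, Pow(Add(102, -153, -57), -1)) = Mul(51288, Pow(-108, -1)) = Mul(51288, Rational(-1, 108)) = Rational(-4274, 9)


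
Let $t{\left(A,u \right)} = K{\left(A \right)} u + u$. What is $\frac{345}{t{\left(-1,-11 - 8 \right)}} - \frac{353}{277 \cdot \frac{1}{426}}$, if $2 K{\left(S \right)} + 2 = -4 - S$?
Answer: $- \frac{2793472}{5263} \approx -530.78$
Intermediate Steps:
$K{\left(S \right)} = -3 - \frac{S}{2}$ ($K{\left(S \right)} = -1 + \frac{-4 - S}{2} = -1 - \left(2 + \frac{S}{2}\right) = -3 - \frac{S}{2}$)
$t{\left(A,u \right)} = u + u \left(-3 - \frac{A}{2}\right)$ ($t{\left(A,u \right)} = \left(-3 - \frac{A}{2}\right) u + u = u \left(-3 - \frac{A}{2}\right) + u = u + u \left(-3 - \frac{A}{2}\right)$)
$\frac{345}{t{\left(-1,-11 - 8 \right)}} - \frac{353}{277 \cdot \frac{1}{426}} = \frac{345}{\left(- \frac{1}{2}\right) \left(-11 - 8\right) \left(4 - 1\right)} - \frac{353}{277 \cdot \frac{1}{426}} = \frac{345}{\left(- \frac{1}{2}\right) \left(-11 - 8\right) 3} - \frac{353}{277 \cdot \frac{1}{426}} = \frac{345}{\left(- \frac{1}{2}\right) \left(-19\right) 3} - \frac{353}{\frac{277}{426}} = \frac{345}{\frac{57}{2}} - \frac{150378}{277} = 345 \cdot \frac{2}{57} - \frac{150378}{277} = \frac{230}{19} - \frac{150378}{277} = - \frac{2793472}{5263}$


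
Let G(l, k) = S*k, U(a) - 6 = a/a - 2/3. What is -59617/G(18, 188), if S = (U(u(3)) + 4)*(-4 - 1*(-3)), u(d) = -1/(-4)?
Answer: 178851/5828 ≈ 30.688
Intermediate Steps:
u(d) = 1/4 (u(d) = -1*(-1/4) = 1/4)
U(a) = 19/3 (U(a) = 6 + (a/a - 2/3) = 6 + (1 - 2*1/3) = 6 + (1 - 2/3) = 6 + 1/3 = 19/3)
S = -31/3 (S = (19/3 + 4)*(-4 - 1*(-3)) = 31*(-4 + 3)/3 = (31/3)*(-1) = -31/3 ≈ -10.333)
G(l, k) = -31*k/3
-59617/G(18, 188) = -59617/((-31/3*188)) = -59617/(-5828/3) = -59617*(-3/5828) = 178851/5828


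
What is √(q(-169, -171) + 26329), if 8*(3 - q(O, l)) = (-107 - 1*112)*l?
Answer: √346414/4 ≈ 147.14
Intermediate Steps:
q(O, l) = 3 + 219*l/8 (q(O, l) = 3 - (-107 - 1*112)*l/8 = 3 - (-107 - 112)*l/8 = 3 - (-219)*l/8 = 3 + 219*l/8)
√(q(-169, -171) + 26329) = √((3 + (219/8)*(-171)) + 26329) = √((3 - 37449/8) + 26329) = √(-37425/8 + 26329) = √(173207/8) = √346414/4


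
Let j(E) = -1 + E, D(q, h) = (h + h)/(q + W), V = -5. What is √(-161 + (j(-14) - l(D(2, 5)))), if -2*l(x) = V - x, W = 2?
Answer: I*√719/2 ≈ 13.407*I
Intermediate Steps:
D(q, h) = 2*h/(2 + q) (D(q, h) = (h + h)/(q + 2) = (2*h)/(2 + q) = 2*h/(2 + q))
l(x) = 5/2 + x/2 (l(x) = -(-5 - x)/2 = 5/2 + x/2)
√(-161 + (j(-14) - l(D(2, 5)))) = √(-161 + ((-1 - 14) - (5/2 + (2*5/(2 + 2))/2))) = √(-161 + (-15 - (5/2 + (2*5/4)/2))) = √(-161 + (-15 - (5/2 + (2*5*(¼))/2))) = √(-161 + (-15 - (5/2 + (½)*(5/2)))) = √(-161 + (-15 - (5/2 + 5/4))) = √(-161 + (-15 - 1*15/4)) = √(-161 + (-15 - 15/4)) = √(-161 - 75/4) = √(-719/4) = I*√719/2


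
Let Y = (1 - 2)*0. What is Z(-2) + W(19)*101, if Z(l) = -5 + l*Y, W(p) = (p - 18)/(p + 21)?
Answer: -99/40 ≈ -2.4750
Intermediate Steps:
Y = 0 (Y = -1*0 = 0)
W(p) = (-18 + p)/(21 + p)
Z(l) = -5 (Z(l) = -5 + l*0 = -5 + 0 = -5)
Z(-2) + W(19)*101 = -5 + ((-18 + 19)/(21 + 19))*101 = -5 + (1/40)*101 = -5 + 101/40 = -99/40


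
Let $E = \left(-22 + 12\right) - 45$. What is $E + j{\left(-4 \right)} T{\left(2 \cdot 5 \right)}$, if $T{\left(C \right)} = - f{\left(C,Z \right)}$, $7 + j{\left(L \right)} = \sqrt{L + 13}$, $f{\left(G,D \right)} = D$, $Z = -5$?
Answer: $-75$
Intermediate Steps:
$j{\left(L \right)} = -7 + \sqrt{13 + L}$ ($j{\left(L \right)} = -7 + \sqrt{L + 13} = -7 + \sqrt{13 + L}$)
$E = -55$ ($E = -10 - 45 = -55$)
$T{\left(C \right)} = 5$ ($T{\left(C \right)} = \left(-1\right) \left(-5\right) = 5$)
$E + j{\left(-4 \right)} T{\left(2 \cdot 5 \right)} = -55 + \left(-7 + \sqrt{13 - 4}\right) 5 = -55 + \left(-7 + \sqrt{9}\right) 5 = -55 + \left(-7 + 3\right) 5 = -55 - 20 = -75$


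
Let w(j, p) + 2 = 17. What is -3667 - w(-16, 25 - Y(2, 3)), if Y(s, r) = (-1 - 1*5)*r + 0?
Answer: -3682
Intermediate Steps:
Y(s, r) = -6*r (Y(s, r) = (-1 - 5)*r + 0 = -6*r + 0 = -6*r)
w(j, p) = 15 (w(j, p) = -2 + 17 = 15)
-3667 - w(-16, 25 - Y(2, 3)) = -3667 - 1*15 = -3667 - 15 = -3682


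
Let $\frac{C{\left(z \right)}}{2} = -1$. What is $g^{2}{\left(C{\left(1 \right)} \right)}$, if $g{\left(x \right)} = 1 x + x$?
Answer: $16$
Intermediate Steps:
$C{\left(z \right)} = -2$ ($C{\left(z \right)} = 2 \left(-1\right) = -2$)
$g{\left(x \right)} = 2 x$ ($g{\left(x \right)} = x + x = 2 x$)
$g^{2}{\left(C{\left(1 \right)} \right)} = \left(2 \left(-2\right)\right)^{2} = \left(-4\right)^{2} = 16$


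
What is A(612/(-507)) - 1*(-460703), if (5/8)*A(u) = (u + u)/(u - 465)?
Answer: 60497215533/131315 ≈ 4.6070e+5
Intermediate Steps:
A(u) = 16*u/(5*(-465 + u)) (A(u) = 8*((u + u)/(u - 465))/5 = 8*((2*u)/(-465 + u))/5 = 8*(2*u/(-465 + u))/5 = 16*u/(5*(-465 + u)))
A(612/(-507)) - 1*(-460703) = 16*(612/(-507))/(5*(-465 + 612/(-507))) - 1*(-460703) = 16*(612*(-1/507))/(5*(-465 + 612*(-1/507))) + 460703 = (16/5)*(-204/169)/(-465 - 204/169) + 460703 = (16/5)*(-204/169)/(-78789/169) + 460703 = (16/5)*(-204/169)*(-169/78789) + 460703 = 1088/131315 + 460703 = 60497215533/131315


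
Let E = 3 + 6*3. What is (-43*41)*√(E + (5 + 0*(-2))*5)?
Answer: -1763*√46 ≈ -11957.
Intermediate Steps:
E = 21 (E = 3 + 18 = 21)
(-43*41)*√(E + (5 + 0*(-2))*5) = (-43*41)*√(21 + (5 + 0*(-2))*5) = -1763*√(21 + (5 + 0)*5) = -1763*√(21 + 5*5) = -1763*√(21 + 25) = -1763*√46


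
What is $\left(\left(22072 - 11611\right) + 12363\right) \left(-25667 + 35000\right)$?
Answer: $213016392$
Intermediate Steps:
$\left(\left(22072 - 11611\right) + 12363\right) \left(-25667 + 35000\right) = \left(10461 + 12363\right) 9333 = 22824 \cdot 9333 = 213016392$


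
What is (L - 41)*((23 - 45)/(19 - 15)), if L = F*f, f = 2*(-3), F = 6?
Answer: 847/2 ≈ 423.50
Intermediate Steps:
f = -6
L = -36 (L = 6*(-6) = -36)
(L - 41)*((23 - 45)/(19 - 15)) = (-36 - 41)*((23 - 45)/(19 - 15)) = -(-1694)/4 = -77*(-11/2) = 847/2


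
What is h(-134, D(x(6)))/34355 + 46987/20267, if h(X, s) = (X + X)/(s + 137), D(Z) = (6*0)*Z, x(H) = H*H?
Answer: 221145227189/95389371545 ≈ 2.3183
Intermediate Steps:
x(H) = H**2
D(Z) = 0 (D(Z) = 0*Z = 0)
h(X, s) = 2*X/(137 + s) (h(X, s) = (2*X)/(137 + s) = 2*X/(137 + s))
h(-134, D(x(6)))/34355 + 46987/20267 = (2*(-134)/(137 + 0))/34355 + 46987/20267 = (2*(-134)/137)*(1/34355) + 46987*(1/20267) = (2*(-134)*(1/137))*(1/34355) + 46987/20267 = -268/137*1/34355 + 46987/20267 = -268/4706635 + 46987/20267 = 221145227189/95389371545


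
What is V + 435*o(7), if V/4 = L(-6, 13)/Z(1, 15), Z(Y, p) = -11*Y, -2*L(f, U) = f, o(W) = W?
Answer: 33483/11 ≈ 3043.9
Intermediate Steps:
L(f, U) = -f/2
V = -12/11 (V = 4*((-½*(-6))/((-11*1))) = 4*(3/(-11)) = 4*(3*(-1/11)) = 4*(-3/11) = -12/11 ≈ -1.0909)
V + 435*o(7) = -12/11 + 435*7 = -12/11 + 3045 = 33483/11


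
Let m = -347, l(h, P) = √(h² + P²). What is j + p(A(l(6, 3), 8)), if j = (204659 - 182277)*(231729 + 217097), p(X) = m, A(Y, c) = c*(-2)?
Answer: 10045623185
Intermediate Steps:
l(h, P) = √(P² + h²)
A(Y, c) = -2*c
p(X) = -347
j = 10045623532 (j = 22382*448826 = 10045623532)
j + p(A(l(6, 3), 8)) = 10045623532 - 347 = 10045623185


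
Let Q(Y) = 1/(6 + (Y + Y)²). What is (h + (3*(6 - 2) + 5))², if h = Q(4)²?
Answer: 6939056601/24010000 ≈ 289.01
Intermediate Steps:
Q(Y) = 1/(6 + 4*Y²) (Q(Y) = 1/(6 + (2*Y)²) = 1/(6 + 4*Y²))
h = 1/4900 (h = (1/(2*(3 + 2*4²)))² = (1/(2*(3 + 2*16)))² = (1/(2*(3 + 32)))² = ((½)/35)² = ((½)*(1/35))² = (1/70)² = 1/4900 ≈ 0.00020408)
(h + (3*(6 - 2) + 5))² = (1/4900 + (3*(6 - 2) + 5))² = (1/4900 + (3*4 + 5))² = (1/4900 + (12 + 5))² = (1/4900 + 17)² = (83301/4900)² = 6939056601/24010000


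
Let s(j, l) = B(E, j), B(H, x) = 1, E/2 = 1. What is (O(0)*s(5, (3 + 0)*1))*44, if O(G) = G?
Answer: 0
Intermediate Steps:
E = 2 (E = 2*1 = 2)
s(j, l) = 1
(O(0)*s(5, (3 + 0)*1))*44 = (0*1)*44 = 0*44 = 0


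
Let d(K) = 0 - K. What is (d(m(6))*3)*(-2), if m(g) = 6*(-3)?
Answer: -108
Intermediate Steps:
m(g) = -18
d(K) = -K
(d(m(6))*3)*(-2) = (-1*(-18)*3)*(-2) = (18*3)*(-2) = 54*(-2) = -108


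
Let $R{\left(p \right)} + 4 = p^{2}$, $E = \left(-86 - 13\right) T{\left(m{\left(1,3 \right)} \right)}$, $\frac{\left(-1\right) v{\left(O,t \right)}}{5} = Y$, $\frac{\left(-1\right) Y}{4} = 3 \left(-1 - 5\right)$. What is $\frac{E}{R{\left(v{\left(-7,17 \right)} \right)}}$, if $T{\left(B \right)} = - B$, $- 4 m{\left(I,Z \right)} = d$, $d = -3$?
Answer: $\frac{297}{518384} \approx 0.00057293$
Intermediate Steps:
$m{\left(I,Z \right)} = \frac{3}{4}$ ($m{\left(I,Z \right)} = \left(- \frac{1}{4}\right) \left(-3\right) = \frac{3}{4}$)
$Y = 72$ ($Y = - 4 \cdot 3 \left(-1 - 5\right) = - 4 \cdot 3 \left(-6\right) = \left(-4\right) \left(-18\right) = 72$)
$v{\left(O,t \right)} = -360$ ($v{\left(O,t \right)} = \left(-5\right) 72 = -360$)
$E = \frac{297}{4}$ ($E = \left(-86 - 13\right) \left(\left(-1\right) \frac{3}{4}\right) = \left(-99\right) \left(- \frac{3}{4}\right) = \frac{297}{4} \approx 74.25$)
$R{\left(p \right)} = -4 + p^{2}$
$\frac{E}{R{\left(v{\left(-7,17 \right)} \right)}} = \frac{297}{4 \left(-4 + \left(-360\right)^{2}\right)} = \frac{297}{4 \left(-4 + 129600\right)} = \frac{297}{4 \cdot 129596} = \frac{297}{4} \cdot \frac{1}{129596} = \frac{297}{518384}$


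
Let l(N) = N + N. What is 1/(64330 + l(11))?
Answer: 1/64352 ≈ 1.5540e-5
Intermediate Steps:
l(N) = 2*N
1/(64330 + l(11)) = 1/(64330 + 2*11) = 1/(64330 + 22) = 1/64352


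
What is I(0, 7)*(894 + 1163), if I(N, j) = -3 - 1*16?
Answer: -39083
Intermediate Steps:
I(N, j) = -19 (I(N, j) = -3 - 16 = -19)
I(0, 7)*(894 + 1163) = -19*(894 + 1163) = -19*2057 = -39083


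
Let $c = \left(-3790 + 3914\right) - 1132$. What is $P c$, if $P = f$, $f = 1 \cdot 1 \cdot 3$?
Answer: $-3024$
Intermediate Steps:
$c = -1008$ ($c = 124 - 1132 = -1008$)
$f = 3$ ($f = 1 \cdot 3 = 3$)
$P = 3$
$P c = 3 \left(-1008\right) = -3024$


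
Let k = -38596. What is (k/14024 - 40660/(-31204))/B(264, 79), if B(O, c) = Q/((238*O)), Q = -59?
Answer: 1245121606344/806834027 ≈ 1543.2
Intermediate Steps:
B(O, c) = -59/(238*O) (B(O, c) = -59*1/(238*O) = -59/(238*O))
(k/14024 - 40660/(-31204))/B(264, 79) = (-38596/14024 - 40660/(-31204))/((-59/238/264)) = (-38596*1/14024 - 40660*(-1/31204))/((-59/238*1/264)) = (-9649/3506 + 10165/7801)/(-59/62832) = -39633359/27350306*(-62832/59) = 1245121606344/806834027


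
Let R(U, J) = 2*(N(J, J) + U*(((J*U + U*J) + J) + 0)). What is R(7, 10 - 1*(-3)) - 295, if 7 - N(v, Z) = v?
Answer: 2423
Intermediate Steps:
N(v, Z) = 7 - v
R(U, J) = 14 - 2*J + 2*U*(J + 2*J*U) (R(U, J) = 2*((7 - J) + U*(((J*U + U*J) + J) + 0)) = 2*((7 - J) + U*(((J*U + J*U) + J) + 0)) = 2*((7 - J) + U*((2*J*U + J) + 0)) = 2*((7 - J) + U*((J + 2*J*U) + 0)) = 2*((7 - J) + U*(J + 2*J*U)) = 2*(7 - J + U*(J + 2*J*U)) = 14 - 2*J + 2*U*(J + 2*J*U))
R(7, 10 - 1*(-3)) - 295 = (14 - 2*(10 - 1*(-3)) + 2*(10 - 1*(-3))*7 + 4*(10 - 1*(-3))*7**2) - 295 = (14 - 2*(10 + 3) + 2*(10 + 3)*7 + 4*(10 + 3)*49) - 295 = (14 - 2*13 + 2*13*7 + 4*13*49) - 295 = (14 - 26 + 182 + 2548) - 295 = 2718 - 295 = 2423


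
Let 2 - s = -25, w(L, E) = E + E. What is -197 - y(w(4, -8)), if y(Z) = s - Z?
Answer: -240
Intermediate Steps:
w(L, E) = 2*E
s = 27 (s = 2 - 1*(-25) = 2 + 25 = 27)
y(Z) = 27 - Z
-197 - y(w(4, -8)) = -197 - (27 - 2*(-8)) = -197 - (27 - 1*(-16)) = -197 - (27 + 16) = -197 - 1*43 = -197 - 43 = -240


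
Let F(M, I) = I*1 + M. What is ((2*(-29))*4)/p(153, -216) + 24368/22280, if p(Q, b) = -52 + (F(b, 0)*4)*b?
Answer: 141913048/129900755 ≈ 1.0925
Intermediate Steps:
F(M, I) = I + M
p(Q, b) = -52 + 4*b**2 (p(Q, b) = -52 + ((0 + b)*4)*b = -52 + (b*4)*b = -52 + (4*b)*b = -52 + 4*b**2)
((2*(-29))*4)/p(153, -216) + 24368/22280 = ((2*(-29))*4)/(-52 + 4*(-216)**2) + 24368/22280 = (-58*4)/(-52 + 4*46656) + 24368*(1/22280) = -232/(-52 + 186624) + 3046/2785 = -232/186572 + 3046/2785 = -232*1/186572 + 3046/2785 = -58/46643 + 3046/2785 = 141913048/129900755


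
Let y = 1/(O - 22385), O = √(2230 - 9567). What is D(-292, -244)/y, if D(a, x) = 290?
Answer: -6491650 + 290*I*√7337 ≈ -6.4916e+6 + 24840.0*I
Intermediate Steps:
O = I*√7337 (O = √(-7337) = I*√7337 ≈ 85.656*I)
y = 1/(-22385 + I*√7337) (y = 1/(I*√7337 - 22385) = 1/(-22385 + I*√7337) ≈ -4.4672e-5 - 1.709e-7*I)
D(-292, -244)/y = 290/(-2035/45554142 - I*√7337/501095562)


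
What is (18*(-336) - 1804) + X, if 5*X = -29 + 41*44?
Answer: -7497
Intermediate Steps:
X = 355 (X = (-29 + 41*44)/5 = (-29 + 1804)/5 = (⅕)*1775 = 355)
(18*(-336) - 1804) + X = (18*(-336) - 1804) + 355 = (-6048 - 1804) + 355 = -7852 + 355 = -7497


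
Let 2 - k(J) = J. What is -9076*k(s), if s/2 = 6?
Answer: 90760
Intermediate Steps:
s = 12 (s = 2*6 = 12)
k(J) = 2 - J
-9076*k(s) = -9076*(2 - 1*12) = -9076*(2 - 12) = -9076*(-10) = 90760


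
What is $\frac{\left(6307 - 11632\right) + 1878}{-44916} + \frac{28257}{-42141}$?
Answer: $- \frac{124881265}{210311684} \approx -0.59379$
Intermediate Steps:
$\frac{\left(6307 - 11632\right) + 1878}{-44916} + \frac{28257}{-42141} = \left(-5325 + 1878\right) \left(- \frac{1}{44916}\right) + 28257 \left(- \frac{1}{42141}\right) = \left(-3447\right) \left(- \frac{1}{44916}\right) - \frac{9419}{14047} = \frac{1149}{14972} - \frac{9419}{14047} = - \frac{124881265}{210311684}$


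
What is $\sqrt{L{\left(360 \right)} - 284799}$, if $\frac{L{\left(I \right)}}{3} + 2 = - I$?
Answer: $3 i \sqrt{31765} \approx 534.68 i$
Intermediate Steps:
$L{\left(I \right)} = -6 - 3 I$ ($L{\left(I \right)} = -6 + 3 \left(- I\right) = -6 - 3 I$)
$\sqrt{L{\left(360 \right)} - 284799} = \sqrt{\left(-6 - 1080\right) - 284799} = \sqrt{-1086 - 284799} = \sqrt{-285885} = 3 i \sqrt{31765}$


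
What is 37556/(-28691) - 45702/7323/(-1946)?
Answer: -88980453361/68143793263 ≈ -1.3058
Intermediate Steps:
37556/(-28691) - 45702/7323/(-1946) = 37556*(-1/28691) - 45702*1/7323*(-1/1946) = -37556/28691 - 15234/2441*(-1/1946) = -37556/28691 + 7617/2375093 = -88980453361/68143793263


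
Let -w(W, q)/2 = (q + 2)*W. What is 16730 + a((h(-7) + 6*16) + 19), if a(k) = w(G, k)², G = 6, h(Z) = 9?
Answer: 2302874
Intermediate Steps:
w(W, q) = -2*W*(2 + q) (w(W, q) = -2*(q + 2)*W = -2*(2 + q)*W = -2*W*(2 + q))
a(k) = (-24 - 12*k)² (a(k) = (-2*6*(2 + k))² = (-24 - 12*k)²)
16730 + a((h(-7) + 6*16) + 19) = 16730 + 144*(2 + ((9 + 6*16) + 19))² = 16730 + 144*(2 + ((9 + 96) + 19))² = 16730 + 144*(2 + (105 + 19))² = 16730 + 144*(2 + 124)² = 16730 + 144*126² = 16730 + 144*15876 = 16730 + 2286144 = 2302874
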